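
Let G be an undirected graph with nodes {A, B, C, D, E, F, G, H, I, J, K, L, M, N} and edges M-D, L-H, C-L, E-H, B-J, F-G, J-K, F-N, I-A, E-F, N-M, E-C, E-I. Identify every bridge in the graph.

A-I, B-J, D-M, E-F, E-I, F-G, F-N, J-K, M-N

The edges on the cycle E-C-L-H-E are not bridges since each lies on that cycle.
But removing F-N disconnects F from N; removing G-F disconnects G from F; removing D-M disconnects D from M; removing B-J disconnects B from J — these are bridges.
In total 9 edges are bridges.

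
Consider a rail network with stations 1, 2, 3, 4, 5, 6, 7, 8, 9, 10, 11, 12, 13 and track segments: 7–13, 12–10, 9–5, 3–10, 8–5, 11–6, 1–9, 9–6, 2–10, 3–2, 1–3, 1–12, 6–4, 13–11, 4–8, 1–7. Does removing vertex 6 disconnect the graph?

No

Deleting 6 leaves 1 component (was 1) (its neighbors 4, 9, 11 remain connected to each other), so 6 is not a cut vertex.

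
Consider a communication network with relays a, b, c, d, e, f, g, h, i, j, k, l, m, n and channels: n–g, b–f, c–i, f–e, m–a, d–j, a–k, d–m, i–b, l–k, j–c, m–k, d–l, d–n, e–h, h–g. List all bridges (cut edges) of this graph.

The edges on the cycle m-a-k-m are not bridges since each lies on that cycle.
Every edge lies on some cycle, so there are no bridges.

none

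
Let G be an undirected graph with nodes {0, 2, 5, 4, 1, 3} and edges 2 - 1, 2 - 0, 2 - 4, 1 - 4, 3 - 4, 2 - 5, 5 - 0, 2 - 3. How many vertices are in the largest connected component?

Starting from 0 we can reach 0, 1, 2, 3, 4, 5. That is one component of size 6.
The largest has 6 vertices.

6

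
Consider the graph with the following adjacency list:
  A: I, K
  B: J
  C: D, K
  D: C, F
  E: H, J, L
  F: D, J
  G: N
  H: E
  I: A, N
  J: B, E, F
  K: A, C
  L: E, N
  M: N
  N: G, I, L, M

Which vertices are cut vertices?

Removing E increases the component count from 1 to 2, so E is a cut vertex.
Removing J increases the component count from 1 to 2, so J is a cut vertex.
Removing N increases the component count from 1 to 3, so N is a cut vertex.
By contrast removing G leaves 1 component; it is not a cut vertex. No other vertex is a cut vertex either.

E, J, N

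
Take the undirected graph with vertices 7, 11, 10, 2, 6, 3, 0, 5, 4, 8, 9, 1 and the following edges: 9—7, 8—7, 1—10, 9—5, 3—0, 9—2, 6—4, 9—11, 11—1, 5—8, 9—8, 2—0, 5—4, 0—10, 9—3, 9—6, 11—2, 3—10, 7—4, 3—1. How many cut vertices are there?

1

Removing 9 increases the component count from 1 to 2, so 9 is a cut vertex.
By contrast removing 10 leaves 1 component; it is not a cut vertex. No other vertex is a cut vertex either.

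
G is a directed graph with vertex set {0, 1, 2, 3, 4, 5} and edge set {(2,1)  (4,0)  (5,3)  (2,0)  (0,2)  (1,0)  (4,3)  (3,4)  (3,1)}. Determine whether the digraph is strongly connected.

There is no directed path from 3 to 5, so the graph is not strongly connected.

No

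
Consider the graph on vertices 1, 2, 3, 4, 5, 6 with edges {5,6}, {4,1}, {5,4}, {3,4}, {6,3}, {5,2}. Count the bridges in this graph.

The edges on the cycle 5-6-3-4-5 are not bridges since each lies on that cycle.
But removing 4 - 1 disconnects 4 from 1; removing 5 - 2 disconnects 5 from 2 — these are bridges.
That makes 2 bridges.

2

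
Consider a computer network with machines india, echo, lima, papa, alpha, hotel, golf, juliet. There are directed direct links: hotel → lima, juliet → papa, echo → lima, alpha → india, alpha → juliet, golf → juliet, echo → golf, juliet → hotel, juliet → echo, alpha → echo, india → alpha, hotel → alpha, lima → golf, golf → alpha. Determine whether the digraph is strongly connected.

There is no directed path from papa to golf, so the graph is not strongly connected.

No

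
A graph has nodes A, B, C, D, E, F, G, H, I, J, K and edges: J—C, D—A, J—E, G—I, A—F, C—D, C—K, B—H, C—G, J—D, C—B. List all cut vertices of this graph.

A, B, C, D, G, J

Removing A increases the component count from 1 to 2, so A is a cut vertex.
Removing B increases the component count from 1 to 2, so B is a cut vertex.
Removing C increases the component count from 1 to 4, so C is a cut vertex.
Likewise D, G, J are cut vertices.
By contrast removing K leaves 1 component; it is not a cut vertex. No other vertex is a cut vertex either.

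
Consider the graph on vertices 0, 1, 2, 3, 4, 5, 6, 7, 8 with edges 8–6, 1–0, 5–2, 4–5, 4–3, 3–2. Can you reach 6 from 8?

From 8 we can reach 6, 8, which includes 6.

Yes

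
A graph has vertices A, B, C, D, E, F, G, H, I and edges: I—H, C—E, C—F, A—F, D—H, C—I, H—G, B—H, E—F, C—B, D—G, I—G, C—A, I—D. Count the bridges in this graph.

The edges on the cycle I-D-G-I are not bridges since each lies on that cycle.
Every edge lies on some cycle, so there are no bridges.

0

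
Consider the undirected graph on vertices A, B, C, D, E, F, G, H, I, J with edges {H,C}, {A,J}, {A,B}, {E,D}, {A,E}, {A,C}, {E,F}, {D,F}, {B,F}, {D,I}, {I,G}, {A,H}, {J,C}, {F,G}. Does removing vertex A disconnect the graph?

Yes

Deleting A raises the number of components from 1 to 2, so A is a cut vertex.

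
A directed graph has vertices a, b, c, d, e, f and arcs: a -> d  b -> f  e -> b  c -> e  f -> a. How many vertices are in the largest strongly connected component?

1

{b} is an SCC by itself.
{f} is an SCC by itself.
{a} is an SCC by itself.
{e} is an SCC by itself.
{c} is an SCC by itself.
(and 1 more singleton SCC)
The largest has 1 vertex.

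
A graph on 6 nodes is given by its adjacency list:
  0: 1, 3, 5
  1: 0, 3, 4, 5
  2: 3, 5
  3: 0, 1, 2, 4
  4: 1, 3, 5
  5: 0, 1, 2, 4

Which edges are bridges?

none

The edges on the cycle 1-3-2-5-1 are not bridges since each lies on that cycle.
Every edge lies on some cycle, so there are no bridges.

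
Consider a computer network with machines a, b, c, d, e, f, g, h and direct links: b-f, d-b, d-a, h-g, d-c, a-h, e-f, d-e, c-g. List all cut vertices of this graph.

d

Removing d increases the component count from 1 to 2, so d is a cut vertex.
By contrast removing f leaves 1 component; it is not a cut vertex. No other vertex is a cut vertex either.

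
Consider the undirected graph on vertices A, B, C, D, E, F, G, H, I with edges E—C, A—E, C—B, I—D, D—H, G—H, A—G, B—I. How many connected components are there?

F is isolated — a component by itself.
Starting from A we can reach A, B, C, D, E, G, H, I. That is one component of size 8.
Total: 2 components.

2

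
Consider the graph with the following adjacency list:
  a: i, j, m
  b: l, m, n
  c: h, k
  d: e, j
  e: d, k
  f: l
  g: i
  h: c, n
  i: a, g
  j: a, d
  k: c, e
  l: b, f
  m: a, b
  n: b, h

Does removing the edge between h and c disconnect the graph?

No

After removing h-c, the path h-n-b-m-a-j-d-e-k-c still connects them, so the edge is not a bridge.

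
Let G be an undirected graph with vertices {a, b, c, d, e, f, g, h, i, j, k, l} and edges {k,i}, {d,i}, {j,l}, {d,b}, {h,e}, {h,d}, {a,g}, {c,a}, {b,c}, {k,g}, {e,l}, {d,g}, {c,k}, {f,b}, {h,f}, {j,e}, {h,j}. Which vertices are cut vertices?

h

Removing h increases the component count from 1 to 2, so h is a cut vertex.
By contrast removing d leaves 1 component; it is not a cut vertex. No other vertex is a cut vertex either.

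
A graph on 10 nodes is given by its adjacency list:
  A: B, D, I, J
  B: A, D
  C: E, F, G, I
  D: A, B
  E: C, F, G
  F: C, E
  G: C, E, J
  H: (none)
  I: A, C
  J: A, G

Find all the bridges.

The edges on the cycle A-B-D-A are not bridges since each lies on that cycle.
Every edge lies on some cycle, so there are no bridges.

none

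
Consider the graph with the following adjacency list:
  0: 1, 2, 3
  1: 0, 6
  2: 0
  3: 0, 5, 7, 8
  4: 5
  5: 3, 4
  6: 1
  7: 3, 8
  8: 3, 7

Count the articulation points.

4

Removing 0 increases the component count from 1 to 3, so 0 is a cut vertex.
Removing 1 increases the component count from 1 to 2, so 1 is a cut vertex.
Removing 3 increases the component count from 1 to 3, so 3 is a cut vertex.
Likewise 5 is a cut vertex.
By contrast removing 4 leaves 1 component; it is not a cut vertex. No other vertex is a cut vertex either.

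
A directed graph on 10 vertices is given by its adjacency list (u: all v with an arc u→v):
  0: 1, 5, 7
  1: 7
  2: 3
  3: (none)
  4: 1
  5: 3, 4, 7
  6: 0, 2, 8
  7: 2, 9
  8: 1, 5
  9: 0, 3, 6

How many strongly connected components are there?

3

{0, 1, 4, 5, 6, 7, 8, 9} are all mutually reachable — one SCC of size 8.
{3} is an SCC by itself.
{2} is an SCC by itself.
That gives 3 strongly connected components.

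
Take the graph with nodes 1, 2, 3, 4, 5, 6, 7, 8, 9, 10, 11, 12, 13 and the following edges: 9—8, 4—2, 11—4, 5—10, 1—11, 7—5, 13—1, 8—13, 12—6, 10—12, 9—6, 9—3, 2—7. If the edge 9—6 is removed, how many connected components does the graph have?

9 and 6 are still connected via 9-8-13-1-11-4-2-7-5-10-12-6, so the component count stays at 1.

1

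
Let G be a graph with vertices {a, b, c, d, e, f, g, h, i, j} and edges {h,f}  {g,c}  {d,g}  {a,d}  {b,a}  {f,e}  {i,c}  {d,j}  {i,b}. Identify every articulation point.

d, f

Removing d increases the component count from 2 to 3, so d is a cut vertex.
Removing f increases the component count from 2 to 3, so f is a cut vertex.
By contrast removing h leaves 2 components; it is not a cut vertex. No other vertex is a cut vertex either.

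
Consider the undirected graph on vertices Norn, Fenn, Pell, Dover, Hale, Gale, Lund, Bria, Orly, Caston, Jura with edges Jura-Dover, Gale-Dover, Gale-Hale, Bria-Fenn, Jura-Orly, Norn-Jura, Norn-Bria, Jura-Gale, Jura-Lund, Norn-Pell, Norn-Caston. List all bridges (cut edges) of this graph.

The edges on the cycle Jura-Gale-Dover-Jura are not bridges since each lies on that cycle.
But removing Gale-Hale disconnects Gale from Hale; removing Orly-Jura disconnects Orly from Jura; removing Norn-Caston disconnects Norn from Caston; removing Norn-Jura disconnects Norn from Jura — these are bridges.
In total 8 edges are bridges.

Bria-Fenn, Bria-Norn, Caston-Norn, Gale-Hale, Jura-Lund, Jura-Norn, Jura-Orly, Norn-Pell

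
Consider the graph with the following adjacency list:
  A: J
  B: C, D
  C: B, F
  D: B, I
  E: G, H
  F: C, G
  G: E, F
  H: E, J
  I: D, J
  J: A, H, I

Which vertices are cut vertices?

J

Removing J increases the component count from 1 to 2, so J is a cut vertex.
By contrast removing E leaves 1 component; it is not a cut vertex. No other vertex is a cut vertex either.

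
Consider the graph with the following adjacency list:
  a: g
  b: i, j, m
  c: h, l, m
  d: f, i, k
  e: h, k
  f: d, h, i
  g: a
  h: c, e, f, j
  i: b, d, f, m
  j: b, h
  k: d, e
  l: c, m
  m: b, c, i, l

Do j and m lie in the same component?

From j we can reach b, c, d, e, f, h, i, j, k, l, m, which includes m.

Yes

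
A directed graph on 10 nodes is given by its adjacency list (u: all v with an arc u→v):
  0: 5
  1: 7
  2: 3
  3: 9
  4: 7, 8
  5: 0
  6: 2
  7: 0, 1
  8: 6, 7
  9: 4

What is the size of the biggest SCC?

{2, 3, 4, 6, 8, 9} are all mutually reachable — one SCC of size 6.
{0, 5} are all mutually reachable — one SCC of size 2.
{1, 7} are all mutually reachable — one SCC of size 2.
The largest has 6 vertices.

6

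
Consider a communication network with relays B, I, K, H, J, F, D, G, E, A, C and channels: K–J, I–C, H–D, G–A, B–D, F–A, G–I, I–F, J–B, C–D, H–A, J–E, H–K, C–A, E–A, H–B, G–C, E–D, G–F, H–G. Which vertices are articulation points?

none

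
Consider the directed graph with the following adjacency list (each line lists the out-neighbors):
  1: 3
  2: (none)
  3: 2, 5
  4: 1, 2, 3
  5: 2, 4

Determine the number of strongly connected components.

2

{1, 3, 4, 5} are all mutually reachable — one SCC of size 4.
{2} is an SCC by itself.
That gives 2 strongly connected components.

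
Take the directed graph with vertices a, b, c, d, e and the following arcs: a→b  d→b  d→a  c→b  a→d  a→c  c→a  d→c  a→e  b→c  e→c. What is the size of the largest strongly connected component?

5

{a, b, c, d, e} are all mutually reachable — one SCC of size 5.
The largest has 5 vertices.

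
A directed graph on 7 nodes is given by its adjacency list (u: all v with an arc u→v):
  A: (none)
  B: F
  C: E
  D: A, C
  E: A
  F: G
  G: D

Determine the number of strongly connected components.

7

{C} is an SCC by itself.
{D} is an SCC by itself.
{E} is an SCC by itself.
{A} is an SCC by itself.
{B} is an SCC by itself.
(and 2 more singleton SCCs)
That gives 7 strongly connected components.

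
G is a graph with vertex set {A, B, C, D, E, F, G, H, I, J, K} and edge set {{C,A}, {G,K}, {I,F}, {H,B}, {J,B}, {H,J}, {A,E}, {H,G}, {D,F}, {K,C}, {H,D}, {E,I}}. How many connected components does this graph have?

Starting from A we can reach A, B, C, D, E, F, G, H, I, J, K. That is one component of size 11.
Total: 1 component.

1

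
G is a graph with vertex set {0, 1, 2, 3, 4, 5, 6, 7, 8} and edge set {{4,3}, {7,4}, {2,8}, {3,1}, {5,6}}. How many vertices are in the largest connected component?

0 is isolated — a component by itself.
Starting from 5 we can reach 5, 6. That is one component of size 2.
Starting from 2 we can reach 2, 8. That is one component of size 2.
Starting from 1 we can reach 1, 3, 4, 7. That is one component of size 4.
The largest has 4 vertices.

4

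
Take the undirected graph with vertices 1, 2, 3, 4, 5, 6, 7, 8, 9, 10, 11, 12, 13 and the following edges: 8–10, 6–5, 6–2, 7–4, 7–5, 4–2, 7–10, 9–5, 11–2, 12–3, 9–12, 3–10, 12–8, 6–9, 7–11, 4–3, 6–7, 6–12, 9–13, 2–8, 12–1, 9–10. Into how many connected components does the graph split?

1

Starting from 1 we can reach 1, 2, 3, 4, 5, 6, 7, 8, 9, 10, 11, 12, 13. That is one component of size 13.
Total: 1 component.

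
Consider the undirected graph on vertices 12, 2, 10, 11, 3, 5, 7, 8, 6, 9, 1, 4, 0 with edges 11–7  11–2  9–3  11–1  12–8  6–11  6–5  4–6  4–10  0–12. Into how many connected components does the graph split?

Starting from 3 we can reach 3, 9. That is one component of size 2.
Starting from 0 we can reach 0, 8, 12. That is one component of size 3.
Starting from 1 we can reach 1, 2, 4, 5, 6, 7, 10, 11. That is one component of size 8.
Total: 3 components.

3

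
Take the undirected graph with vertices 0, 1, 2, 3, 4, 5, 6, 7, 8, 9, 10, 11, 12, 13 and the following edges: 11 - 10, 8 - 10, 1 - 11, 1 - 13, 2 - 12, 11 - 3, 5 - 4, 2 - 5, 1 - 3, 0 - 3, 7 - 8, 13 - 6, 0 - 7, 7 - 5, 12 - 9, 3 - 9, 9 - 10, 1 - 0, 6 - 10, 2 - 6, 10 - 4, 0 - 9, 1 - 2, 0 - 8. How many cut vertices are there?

0

Removing 13, for instance, still leaves 1 component. No single vertex removal increases the component count — the graph has no articulation points.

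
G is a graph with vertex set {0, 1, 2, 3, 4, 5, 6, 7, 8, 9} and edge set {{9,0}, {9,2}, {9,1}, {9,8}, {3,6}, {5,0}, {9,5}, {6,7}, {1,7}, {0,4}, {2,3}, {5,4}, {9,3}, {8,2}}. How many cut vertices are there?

1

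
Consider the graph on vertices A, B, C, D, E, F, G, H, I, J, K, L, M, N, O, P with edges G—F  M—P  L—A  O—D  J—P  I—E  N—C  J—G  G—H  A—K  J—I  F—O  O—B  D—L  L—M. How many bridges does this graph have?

7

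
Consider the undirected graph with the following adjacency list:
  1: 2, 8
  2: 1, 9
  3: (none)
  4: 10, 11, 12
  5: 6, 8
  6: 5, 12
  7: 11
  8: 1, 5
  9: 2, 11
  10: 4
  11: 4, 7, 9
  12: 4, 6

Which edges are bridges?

The edges on the cycle 2-9-11-4-12-6-5-8-1-2 are not bridges since each lies on that cycle.
But removing 11-7 disconnects 11 from 7; removing 10-4 disconnects 10 from 4 — these are bridges.

10-4, 11-7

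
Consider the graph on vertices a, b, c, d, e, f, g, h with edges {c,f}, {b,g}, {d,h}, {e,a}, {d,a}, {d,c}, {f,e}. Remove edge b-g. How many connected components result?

Before removal there are 2 components.
b-g is a bridge — removing it separates b's side from g's side.
After removal: 3 components.

3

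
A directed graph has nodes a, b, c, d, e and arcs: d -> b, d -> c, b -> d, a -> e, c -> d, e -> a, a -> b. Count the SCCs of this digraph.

2

{b, c, d} are all mutually reachable — one SCC of size 3.
{a, e} are all mutually reachable — one SCC of size 2.
That gives 2 strongly connected components.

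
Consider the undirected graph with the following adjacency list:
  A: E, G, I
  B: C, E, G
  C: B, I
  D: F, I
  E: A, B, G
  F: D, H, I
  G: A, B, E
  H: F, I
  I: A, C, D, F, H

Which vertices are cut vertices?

I

Removing I increases the component count from 1 to 2, so I is a cut vertex.
By contrast removing D leaves 1 component; it is not a cut vertex. No other vertex is a cut vertex either.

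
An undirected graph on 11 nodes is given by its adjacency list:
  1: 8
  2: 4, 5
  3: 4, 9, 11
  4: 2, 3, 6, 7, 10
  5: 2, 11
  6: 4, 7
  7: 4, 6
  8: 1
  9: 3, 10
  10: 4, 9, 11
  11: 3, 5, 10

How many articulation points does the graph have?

1

Removing 4 increases the component count from 2 to 3, so 4 is a cut vertex.
By contrast removing 5 leaves 2 components; it is not a cut vertex. No other vertex is a cut vertex either.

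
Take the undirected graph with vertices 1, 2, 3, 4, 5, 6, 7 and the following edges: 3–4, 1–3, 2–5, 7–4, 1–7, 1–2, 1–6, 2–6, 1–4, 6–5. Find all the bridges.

none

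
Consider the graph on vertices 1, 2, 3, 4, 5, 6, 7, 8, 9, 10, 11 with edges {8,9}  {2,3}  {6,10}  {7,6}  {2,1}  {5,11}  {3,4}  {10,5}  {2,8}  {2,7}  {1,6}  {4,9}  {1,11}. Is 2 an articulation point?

Deleting 2 raises the number of components from 1 to 2, so 2 is a cut vertex.

Yes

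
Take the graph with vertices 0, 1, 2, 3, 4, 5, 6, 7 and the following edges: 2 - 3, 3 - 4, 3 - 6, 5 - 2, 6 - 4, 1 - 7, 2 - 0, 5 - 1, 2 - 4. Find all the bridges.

The edges on the cycle 3-6-4-3 are not bridges since each lies on that cycle.
But removing 5 - 2 disconnects 5 from 2; removing 0 - 2 disconnects 0 from 2; removing 1 - 5 disconnects 1 from 5; removing 1 - 7 disconnects 1 from 7 — these are bridges.

0-2, 1-5, 1-7, 2-5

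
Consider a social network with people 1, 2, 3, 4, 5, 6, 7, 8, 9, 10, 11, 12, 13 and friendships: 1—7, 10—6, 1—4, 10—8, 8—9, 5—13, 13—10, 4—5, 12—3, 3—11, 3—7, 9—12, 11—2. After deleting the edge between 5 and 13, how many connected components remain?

1

5 and 13 are still connected via 5-4-1-7-3-12-9-8-10-13, so the component count stays at 1.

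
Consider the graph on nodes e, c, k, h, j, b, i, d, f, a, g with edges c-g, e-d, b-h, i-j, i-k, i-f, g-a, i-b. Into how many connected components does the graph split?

Starting from d we can reach d, e. That is one component of size 2.
Starting from a we can reach a, c, g. That is one component of size 3.
Starting from b we can reach b, f, h, i, j, k. That is one component of size 6.
Total: 3 components.

3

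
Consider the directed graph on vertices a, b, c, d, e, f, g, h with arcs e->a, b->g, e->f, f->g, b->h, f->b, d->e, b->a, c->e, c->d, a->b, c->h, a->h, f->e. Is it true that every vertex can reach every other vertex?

There is no directed path from e to d, so the graph is not strongly connected.

No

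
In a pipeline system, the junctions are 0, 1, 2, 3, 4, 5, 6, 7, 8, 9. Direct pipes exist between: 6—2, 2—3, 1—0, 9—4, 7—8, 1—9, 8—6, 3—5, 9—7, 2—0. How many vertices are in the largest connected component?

Starting from 0 we can reach 0, 1, 2, 3, 4, 5, 6, 7, 8, 9. That is one component of size 10.
The largest has 10 vertices.

10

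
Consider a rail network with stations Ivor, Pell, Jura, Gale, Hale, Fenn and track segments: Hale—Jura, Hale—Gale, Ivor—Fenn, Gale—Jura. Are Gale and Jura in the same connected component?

Yes

From Gale we can reach Gale, Hale, Jura, which includes Jura.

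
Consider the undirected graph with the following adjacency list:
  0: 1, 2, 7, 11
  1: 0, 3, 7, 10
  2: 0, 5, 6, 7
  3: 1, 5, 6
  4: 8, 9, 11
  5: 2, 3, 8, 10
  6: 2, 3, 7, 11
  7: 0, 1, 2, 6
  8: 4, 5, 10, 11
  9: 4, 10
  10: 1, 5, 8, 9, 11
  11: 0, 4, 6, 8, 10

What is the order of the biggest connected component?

12

Starting from 0 we can reach 0, 1, 2, 3, 4, 5, 6, 7, 8, 9, 10, 11. That is one component of size 12.
The largest has 12 vertices.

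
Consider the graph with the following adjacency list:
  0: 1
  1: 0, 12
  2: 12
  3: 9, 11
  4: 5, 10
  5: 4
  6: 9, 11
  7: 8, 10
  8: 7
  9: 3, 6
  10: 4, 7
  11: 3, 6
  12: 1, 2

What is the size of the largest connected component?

Starting from 0 we can reach 0, 1, 2, 12. That is one component of size 4.
Starting from 3 we can reach 3, 6, 9, 11. That is one component of size 4.
Starting from 4 we can reach 4, 5, 7, 8, 10. That is one component of size 5.
The largest has 5 vertices.

5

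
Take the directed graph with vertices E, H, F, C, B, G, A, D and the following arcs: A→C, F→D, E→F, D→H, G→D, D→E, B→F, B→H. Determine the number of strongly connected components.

6

{D, E, F} are all mutually reachable — one SCC of size 3.
{G} is an SCC by itself.
{C} is an SCC by itself.
{B} is an SCC by itself.
{H} is an SCC by itself.
(and 1 more singleton SCC)
That gives 6 strongly connected components.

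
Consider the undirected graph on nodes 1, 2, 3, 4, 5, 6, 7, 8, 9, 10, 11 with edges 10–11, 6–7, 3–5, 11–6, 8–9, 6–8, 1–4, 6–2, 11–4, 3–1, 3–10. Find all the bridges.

11-6, 2-6, 3-5, 6-7, 6-8, 8-9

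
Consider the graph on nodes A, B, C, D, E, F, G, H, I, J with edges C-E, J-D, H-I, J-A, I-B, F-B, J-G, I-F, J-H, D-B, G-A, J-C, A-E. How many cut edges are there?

0

The edges on the cycle I-F-B-I are not bridges since each lies on that cycle.
Every edge lies on some cycle, so there are no bridges.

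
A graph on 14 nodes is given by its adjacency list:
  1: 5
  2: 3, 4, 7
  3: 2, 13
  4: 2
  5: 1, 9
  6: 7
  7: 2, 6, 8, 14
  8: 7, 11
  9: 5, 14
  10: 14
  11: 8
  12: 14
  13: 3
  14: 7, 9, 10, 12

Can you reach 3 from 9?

Yes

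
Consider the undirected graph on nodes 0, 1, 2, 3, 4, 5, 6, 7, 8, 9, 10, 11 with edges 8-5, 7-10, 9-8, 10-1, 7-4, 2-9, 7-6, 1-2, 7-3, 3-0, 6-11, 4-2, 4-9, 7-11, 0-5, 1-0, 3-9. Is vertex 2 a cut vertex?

Deleting 2 leaves 1 component (was 1) (its neighbors 1, 4, 9 remain connected to each other), so 2 is not a cut vertex.

No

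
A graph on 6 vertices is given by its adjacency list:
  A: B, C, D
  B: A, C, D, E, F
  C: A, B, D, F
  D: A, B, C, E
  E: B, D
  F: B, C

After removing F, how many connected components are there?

With F gone, the remaining components are: {A, B, C, D, E}.
That is 1 component.

1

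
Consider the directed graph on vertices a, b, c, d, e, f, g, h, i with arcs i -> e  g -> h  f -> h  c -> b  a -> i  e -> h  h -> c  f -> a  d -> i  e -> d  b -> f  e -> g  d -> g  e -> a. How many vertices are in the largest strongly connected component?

{a, b, c, d, e, f, g, h, i} are all mutually reachable — one SCC of size 9.
The largest has 9 vertices.

9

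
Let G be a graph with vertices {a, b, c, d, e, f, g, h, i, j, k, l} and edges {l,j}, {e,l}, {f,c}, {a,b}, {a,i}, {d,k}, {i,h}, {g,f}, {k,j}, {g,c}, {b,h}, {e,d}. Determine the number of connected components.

Starting from c we can reach c, f, g. That is one component of size 3.
Starting from a we can reach a, b, h, i. That is one component of size 4.
Starting from d we can reach d, e, j, k, l. That is one component of size 5.
Total: 3 components.

3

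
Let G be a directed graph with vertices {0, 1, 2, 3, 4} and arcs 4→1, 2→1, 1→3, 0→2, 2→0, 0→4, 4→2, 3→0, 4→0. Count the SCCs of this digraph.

1

{0, 1, 2, 3, 4} are all mutually reachable — one SCC of size 5.
That gives 1 strongly connected component.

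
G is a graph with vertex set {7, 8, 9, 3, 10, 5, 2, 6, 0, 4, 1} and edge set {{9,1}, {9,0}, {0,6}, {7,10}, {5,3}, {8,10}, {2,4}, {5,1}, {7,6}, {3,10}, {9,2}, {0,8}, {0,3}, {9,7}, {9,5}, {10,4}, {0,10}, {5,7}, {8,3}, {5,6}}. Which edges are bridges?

none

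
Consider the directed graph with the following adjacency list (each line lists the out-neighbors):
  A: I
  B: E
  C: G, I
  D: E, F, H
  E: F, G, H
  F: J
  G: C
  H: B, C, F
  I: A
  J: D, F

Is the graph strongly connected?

No

There is no directed path from C to D, so the graph is not strongly connected.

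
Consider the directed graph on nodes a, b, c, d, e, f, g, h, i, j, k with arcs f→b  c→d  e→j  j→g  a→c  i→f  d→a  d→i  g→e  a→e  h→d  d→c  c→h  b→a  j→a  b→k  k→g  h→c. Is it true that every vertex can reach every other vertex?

From f we can reach every vertex (a, b, c, d, e, f, g, h, i, j, k), and every vertex can reach f (a, b, c, d, e, f, g, h, i, j, k). So the whole graph is one strongly connected component.

Yes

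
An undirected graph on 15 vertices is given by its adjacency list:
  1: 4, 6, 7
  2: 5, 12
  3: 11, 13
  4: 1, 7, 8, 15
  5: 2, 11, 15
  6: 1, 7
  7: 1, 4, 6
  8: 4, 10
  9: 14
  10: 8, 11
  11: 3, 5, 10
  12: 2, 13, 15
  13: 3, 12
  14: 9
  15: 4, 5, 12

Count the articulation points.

Removing 4 increases the component count from 2 to 3, so 4 is a cut vertex.
By contrast removing 13 leaves 2 components; it is not a cut vertex. No other vertex is a cut vertex either.

1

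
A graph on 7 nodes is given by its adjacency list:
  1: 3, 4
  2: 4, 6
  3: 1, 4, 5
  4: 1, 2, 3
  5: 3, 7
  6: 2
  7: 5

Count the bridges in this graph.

The edges on the cycle 3-4-1-3 are not bridges since each lies on that cycle.
But removing 5-7 disconnects 5 from 7; removing 2-6 disconnects 2 from 6; removing 4-2 disconnects 4 from 2; removing 3-5 disconnects 3 from 5 — these are bridges.
That makes 4 bridges.

4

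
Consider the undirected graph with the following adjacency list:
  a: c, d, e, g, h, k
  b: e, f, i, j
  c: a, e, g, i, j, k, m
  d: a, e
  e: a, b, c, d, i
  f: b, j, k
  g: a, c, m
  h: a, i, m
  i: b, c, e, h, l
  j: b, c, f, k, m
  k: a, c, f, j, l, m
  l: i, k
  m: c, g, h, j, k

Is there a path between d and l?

Yes

From d we can reach a, b, c, d, e, f, g, h, i, j, k, l, m, which includes l.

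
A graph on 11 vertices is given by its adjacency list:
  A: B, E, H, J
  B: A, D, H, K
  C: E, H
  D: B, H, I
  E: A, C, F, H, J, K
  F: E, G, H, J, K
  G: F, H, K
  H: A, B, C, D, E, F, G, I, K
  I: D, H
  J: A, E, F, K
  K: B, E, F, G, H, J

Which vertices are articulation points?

Removing E, for instance, still leaves 1 component. No single vertex removal increases the component count — the graph has no articulation points.

none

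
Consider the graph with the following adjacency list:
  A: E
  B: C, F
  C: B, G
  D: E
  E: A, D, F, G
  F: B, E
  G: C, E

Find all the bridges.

The edges on the cycle C-G-E-F-B-C are not bridges since each lies on that cycle.
But removing E-A disconnects E from A; removing E-D disconnects E from D — these are bridges.

A-E, D-E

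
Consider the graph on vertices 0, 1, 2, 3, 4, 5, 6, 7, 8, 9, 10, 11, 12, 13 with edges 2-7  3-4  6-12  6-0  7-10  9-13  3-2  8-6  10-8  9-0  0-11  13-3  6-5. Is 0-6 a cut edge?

No

After removing 0-6, the path 0-9-13-3-2-7-10-8-6 still connects them, so the edge is not a bridge.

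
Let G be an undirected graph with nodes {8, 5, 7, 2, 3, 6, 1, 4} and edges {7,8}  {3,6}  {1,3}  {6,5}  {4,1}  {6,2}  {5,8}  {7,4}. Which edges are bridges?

The edges on the cycle 7-4-1-3-6-5-8-7 are not bridges since each lies on that cycle.
But removing 6-2 disconnects 6 from 2 — this is a bridge.

2-6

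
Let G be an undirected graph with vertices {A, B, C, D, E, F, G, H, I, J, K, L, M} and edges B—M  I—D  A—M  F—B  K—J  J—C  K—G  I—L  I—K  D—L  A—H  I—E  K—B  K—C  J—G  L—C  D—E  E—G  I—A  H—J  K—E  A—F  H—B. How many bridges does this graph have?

0

The edges on the cycle I-K-E-I are not bridges since each lies on that cycle.
Every edge lies on some cycle, so there are no bridges.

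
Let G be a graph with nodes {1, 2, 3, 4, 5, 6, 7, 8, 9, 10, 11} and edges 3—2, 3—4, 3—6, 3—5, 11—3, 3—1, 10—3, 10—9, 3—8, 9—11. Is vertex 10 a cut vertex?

No

Deleting 10 leaves 2 components (was 2), so 10 is not a cut vertex.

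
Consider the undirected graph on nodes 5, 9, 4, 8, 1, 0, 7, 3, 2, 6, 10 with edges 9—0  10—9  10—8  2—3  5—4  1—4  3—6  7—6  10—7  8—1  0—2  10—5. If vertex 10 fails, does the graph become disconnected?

Deleting 10 raises the number of components from 1 to 2, so 10 is a cut vertex.

Yes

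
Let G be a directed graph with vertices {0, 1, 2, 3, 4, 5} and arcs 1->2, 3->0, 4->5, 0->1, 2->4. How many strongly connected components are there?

{0} is an SCC by itself.
{2} is an SCC by itself.
{1} is an SCC by itself.
{5} is an SCC by itself.
{3} is an SCC by itself.
(and 1 more singleton SCC)
That gives 6 strongly connected components.

6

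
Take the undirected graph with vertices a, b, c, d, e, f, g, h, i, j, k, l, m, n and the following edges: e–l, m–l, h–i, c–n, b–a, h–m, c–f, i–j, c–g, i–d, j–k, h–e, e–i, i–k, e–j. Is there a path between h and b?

No

The component containing h is {d, e, h, i, j, k, l, m}, and b is not in it.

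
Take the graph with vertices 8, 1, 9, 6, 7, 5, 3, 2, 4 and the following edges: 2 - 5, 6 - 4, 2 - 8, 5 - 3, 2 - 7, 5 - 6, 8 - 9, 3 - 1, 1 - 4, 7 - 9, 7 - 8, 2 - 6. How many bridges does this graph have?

0

The edges on the cycle 2-5-3-1-4-6-2 are not bridges since each lies on that cycle.
Every edge lies on some cycle, so there are no bridges.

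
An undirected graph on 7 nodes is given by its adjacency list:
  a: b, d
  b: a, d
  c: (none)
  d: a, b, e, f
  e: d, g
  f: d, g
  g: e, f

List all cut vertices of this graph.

d

Removing d increases the component count from 2 to 3, so d is a cut vertex.
By contrast removing f leaves 2 components; it is not a cut vertex. No other vertex is a cut vertex either.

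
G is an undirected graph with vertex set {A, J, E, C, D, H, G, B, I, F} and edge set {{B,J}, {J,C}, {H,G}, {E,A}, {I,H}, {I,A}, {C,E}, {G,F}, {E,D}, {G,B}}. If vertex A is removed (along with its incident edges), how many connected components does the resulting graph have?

1

With A gone, the remaining components are: {B, C, D, E, F, G, H, I, J}.
That is 1 component.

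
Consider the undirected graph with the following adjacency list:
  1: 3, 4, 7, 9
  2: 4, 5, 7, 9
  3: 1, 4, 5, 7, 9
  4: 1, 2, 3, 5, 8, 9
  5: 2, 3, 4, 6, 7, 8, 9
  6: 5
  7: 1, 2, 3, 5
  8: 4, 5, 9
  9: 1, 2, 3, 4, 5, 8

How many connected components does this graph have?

Starting from 1 we can reach 1, 2, 3, 4, 5, 6, 7, 8, 9. That is one component of size 9.
Total: 1 component.

1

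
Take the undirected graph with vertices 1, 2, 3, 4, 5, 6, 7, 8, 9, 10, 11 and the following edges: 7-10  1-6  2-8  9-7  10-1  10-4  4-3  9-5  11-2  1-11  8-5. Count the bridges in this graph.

3

The edges on the cycle 9-7-10-1-11-2-8-5-9 are not bridges since each lies on that cycle.
But removing 6-1 disconnects 6 from 1; removing 4-10 disconnects 4 from 10; removing 4-3 disconnects 4 from 3 — these are bridges.
That makes 3 bridges.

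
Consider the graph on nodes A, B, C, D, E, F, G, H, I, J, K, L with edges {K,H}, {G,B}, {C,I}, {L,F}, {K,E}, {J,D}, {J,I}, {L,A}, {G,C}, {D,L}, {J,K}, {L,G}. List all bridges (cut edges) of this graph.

A-L, B-G, E-K, F-L, H-K, J-K

The edges on the cycle J-D-L-G-C-I-J are not bridges since each lies on that cycle.
But removing L–F disconnects L from F; removing J–K disconnects J from K; removing B–G disconnects B from G; removing K–E disconnects K from E — these are bridges.
In total 6 edges are bridges.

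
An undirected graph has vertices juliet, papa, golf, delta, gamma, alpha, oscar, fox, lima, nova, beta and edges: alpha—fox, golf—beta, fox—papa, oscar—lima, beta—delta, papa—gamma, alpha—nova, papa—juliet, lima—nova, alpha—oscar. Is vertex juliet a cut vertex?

Deleting juliet leaves 2 components (was 2), so juliet is not a cut vertex.

No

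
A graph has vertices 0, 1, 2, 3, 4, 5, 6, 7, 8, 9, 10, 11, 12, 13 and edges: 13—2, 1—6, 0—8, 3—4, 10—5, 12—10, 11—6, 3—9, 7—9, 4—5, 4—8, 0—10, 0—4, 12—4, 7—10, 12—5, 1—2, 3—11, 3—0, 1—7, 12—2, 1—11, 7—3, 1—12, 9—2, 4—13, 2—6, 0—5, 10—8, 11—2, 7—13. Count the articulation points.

Removing 6, for instance, still leaves 1 component. No single vertex removal increases the component count — the graph has no articulation points.

0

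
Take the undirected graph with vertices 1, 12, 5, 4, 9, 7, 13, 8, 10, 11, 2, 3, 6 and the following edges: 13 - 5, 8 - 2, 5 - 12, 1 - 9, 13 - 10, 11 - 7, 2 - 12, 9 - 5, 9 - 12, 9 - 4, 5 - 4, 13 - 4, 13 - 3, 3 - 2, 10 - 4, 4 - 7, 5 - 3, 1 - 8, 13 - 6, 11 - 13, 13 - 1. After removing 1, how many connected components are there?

With 1 gone, the remaining components are: {2, 3, 4, 5, 6, 7, 8, 9, 10, 11, 12, 13}.
That is 1 component.

1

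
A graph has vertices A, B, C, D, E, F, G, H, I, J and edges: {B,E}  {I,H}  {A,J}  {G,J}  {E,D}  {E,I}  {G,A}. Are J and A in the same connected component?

From J we can reach A, G, J, which includes A.

Yes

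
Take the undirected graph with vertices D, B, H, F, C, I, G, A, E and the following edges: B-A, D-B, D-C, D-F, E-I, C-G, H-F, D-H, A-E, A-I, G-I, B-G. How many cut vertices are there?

1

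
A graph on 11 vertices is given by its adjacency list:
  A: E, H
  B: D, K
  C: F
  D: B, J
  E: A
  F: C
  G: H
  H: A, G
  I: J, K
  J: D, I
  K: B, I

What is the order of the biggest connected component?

Starting from C we can reach C, F. That is one component of size 2.
Starting from A we can reach A, E, G, H. That is one component of size 4.
Starting from B we can reach B, D, I, J, K. That is one component of size 5.
The largest has 5 vertices.

5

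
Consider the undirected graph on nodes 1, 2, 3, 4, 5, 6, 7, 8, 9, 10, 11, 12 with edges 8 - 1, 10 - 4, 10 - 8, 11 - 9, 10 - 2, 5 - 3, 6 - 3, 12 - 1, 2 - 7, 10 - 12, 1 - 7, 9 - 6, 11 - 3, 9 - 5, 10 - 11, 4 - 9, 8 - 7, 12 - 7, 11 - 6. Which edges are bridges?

none

The edges on the cycle 9-5-3-6-9 are not bridges since each lies on that cycle.
Every edge lies on some cycle, so there are no bridges.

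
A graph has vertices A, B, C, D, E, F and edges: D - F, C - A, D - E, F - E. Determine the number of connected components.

3

B is isolated — a component by itself.
Starting from A we can reach A, C. That is one component of size 2.
Starting from D we can reach D, E, F. That is one component of size 3.
Total: 3 components.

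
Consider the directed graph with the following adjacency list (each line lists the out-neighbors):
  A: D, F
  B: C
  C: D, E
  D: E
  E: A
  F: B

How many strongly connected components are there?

1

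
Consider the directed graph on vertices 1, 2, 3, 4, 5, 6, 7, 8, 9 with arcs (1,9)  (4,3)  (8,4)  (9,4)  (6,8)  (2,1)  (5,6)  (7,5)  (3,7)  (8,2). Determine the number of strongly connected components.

1

{1, 2, 3, 4, 5, 6, 7, 8, 9} are all mutually reachable — one SCC of size 9.
That gives 1 strongly connected component.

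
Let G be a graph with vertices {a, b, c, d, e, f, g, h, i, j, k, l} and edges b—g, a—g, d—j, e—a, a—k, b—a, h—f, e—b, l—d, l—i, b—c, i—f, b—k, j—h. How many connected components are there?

2

Starting from a we can reach a, b, c, e, g, k. That is one component of size 6.
Starting from d we can reach d, f, h, i, j, l. That is one component of size 6.
Total: 2 components.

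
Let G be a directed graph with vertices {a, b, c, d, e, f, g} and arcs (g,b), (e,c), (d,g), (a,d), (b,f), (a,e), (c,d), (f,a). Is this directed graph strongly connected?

Yes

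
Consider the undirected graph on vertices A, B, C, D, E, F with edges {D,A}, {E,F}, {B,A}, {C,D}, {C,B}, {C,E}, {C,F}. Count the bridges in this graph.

0

The edges on the cycle C-E-F-C are not bridges since each lies on that cycle.
Every edge lies on some cycle, so there are no bridges.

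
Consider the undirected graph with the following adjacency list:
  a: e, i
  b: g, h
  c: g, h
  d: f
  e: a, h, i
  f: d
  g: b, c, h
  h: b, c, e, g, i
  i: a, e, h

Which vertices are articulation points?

h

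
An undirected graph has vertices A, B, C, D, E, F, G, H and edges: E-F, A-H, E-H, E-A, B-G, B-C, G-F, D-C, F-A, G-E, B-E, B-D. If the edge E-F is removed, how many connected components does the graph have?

E and F are still connected via E-G-F, so the component count stays at 1.

1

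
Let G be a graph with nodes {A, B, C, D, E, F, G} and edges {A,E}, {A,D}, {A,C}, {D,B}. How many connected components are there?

F is isolated — a component by itself.
G is isolated — a component by itself.
Starting from A we can reach A, B, C, D, E. That is one component of size 5.
Total: 3 components.

3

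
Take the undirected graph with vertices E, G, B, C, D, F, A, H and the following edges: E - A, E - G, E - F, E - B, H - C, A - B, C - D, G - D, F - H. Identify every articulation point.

Removing E increases the component count from 1 to 2, so E is a cut vertex.
By contrast removing B leaves 1 component; it is not a cut vertex. No other vertex is a cut vertex either.

E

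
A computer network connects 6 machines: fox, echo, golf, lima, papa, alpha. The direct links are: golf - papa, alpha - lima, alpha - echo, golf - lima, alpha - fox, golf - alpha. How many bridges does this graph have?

3

The edges on the cycle golf-alpha-lima-golf are not bridges since each lies on that cycle.
But removing alpha - echo disconnects alpha from echo; removing alpha - fox disconnects alpha from fox; removing golf - papa disconnects golf from papa — these are bridges.
That makes 3 bridges.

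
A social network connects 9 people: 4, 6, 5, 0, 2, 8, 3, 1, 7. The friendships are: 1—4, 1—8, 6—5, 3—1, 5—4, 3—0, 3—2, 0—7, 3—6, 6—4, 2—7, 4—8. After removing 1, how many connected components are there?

With 1 gone, the remaining components are: {0, 2, 3, 4, 5, 6, 7, 8}.
That is 1 component.

1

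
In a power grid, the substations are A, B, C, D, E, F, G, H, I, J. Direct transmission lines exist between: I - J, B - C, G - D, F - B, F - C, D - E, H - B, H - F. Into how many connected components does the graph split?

A is isolated — a component by itself.
Starting from I we can reach I, J. That is one component of size 2.
Starting from D we can reach D, E, G. That is one component of size 3.
Starting from B we can reach B, C, F, H. That is one component of size 4.
Total: 4 components.

4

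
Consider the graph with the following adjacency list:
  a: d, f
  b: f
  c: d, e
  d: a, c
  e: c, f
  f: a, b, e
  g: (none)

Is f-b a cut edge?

Removing f-b leaves no path between f and b: the component count goes from 2 to 3. So it is a bridge.

Yes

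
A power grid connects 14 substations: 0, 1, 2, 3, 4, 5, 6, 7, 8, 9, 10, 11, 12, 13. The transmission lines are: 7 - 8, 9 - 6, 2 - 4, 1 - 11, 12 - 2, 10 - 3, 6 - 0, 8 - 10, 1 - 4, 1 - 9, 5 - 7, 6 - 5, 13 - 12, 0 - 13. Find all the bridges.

1-11, 10-3, 10-8, 5-6, 5-7, 7-8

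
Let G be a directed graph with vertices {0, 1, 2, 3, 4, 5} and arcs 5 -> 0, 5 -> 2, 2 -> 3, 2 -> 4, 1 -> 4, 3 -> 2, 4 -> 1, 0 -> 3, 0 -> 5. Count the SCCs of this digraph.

{2, 3} are all mutually reachable — one SCC of size 2.
{1, 4} are all mutually reachable — one SCC of size 2.
{0, 5} are all mutually reachable — one SCC of size 2.
That gives 3 strongly connected components.

3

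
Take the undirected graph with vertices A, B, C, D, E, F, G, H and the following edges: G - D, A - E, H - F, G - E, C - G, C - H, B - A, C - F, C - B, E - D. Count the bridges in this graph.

0

The edges on the cycle C-H-F-C are not bridges since each lies on that cycle.
Every edge lies on some cycle, so there are no bridges.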